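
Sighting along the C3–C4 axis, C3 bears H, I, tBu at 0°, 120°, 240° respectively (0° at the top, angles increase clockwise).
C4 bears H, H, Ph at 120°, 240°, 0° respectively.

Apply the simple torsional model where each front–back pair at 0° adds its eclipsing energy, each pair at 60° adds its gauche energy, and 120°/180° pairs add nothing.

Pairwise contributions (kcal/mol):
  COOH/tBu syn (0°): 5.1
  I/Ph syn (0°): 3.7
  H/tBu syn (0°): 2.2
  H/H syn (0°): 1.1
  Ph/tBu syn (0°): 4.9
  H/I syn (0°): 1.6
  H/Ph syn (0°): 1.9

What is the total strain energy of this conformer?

This conformer is eclipsed. H at 0° is eclipsed with Ph at 0° (1.9); I at 120° is eclipsed with H at 120° (1.6); tBu at 240° is eclipsed with H at 240° (2.2). Total 5.7 kcal/mol.

5.7 kcal/mol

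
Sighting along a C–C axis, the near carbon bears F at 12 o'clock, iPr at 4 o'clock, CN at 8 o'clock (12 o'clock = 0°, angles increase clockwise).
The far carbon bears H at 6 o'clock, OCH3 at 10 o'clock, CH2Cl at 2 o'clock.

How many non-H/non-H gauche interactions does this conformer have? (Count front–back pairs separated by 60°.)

4

Non-H gauche pairs: F(0°)/OCH3(300°); F(0°)/CH2Cl(60°); iPr(120°)/CH2Cl(60°); CN(240°)/OCH3(300°) — 4 interactions.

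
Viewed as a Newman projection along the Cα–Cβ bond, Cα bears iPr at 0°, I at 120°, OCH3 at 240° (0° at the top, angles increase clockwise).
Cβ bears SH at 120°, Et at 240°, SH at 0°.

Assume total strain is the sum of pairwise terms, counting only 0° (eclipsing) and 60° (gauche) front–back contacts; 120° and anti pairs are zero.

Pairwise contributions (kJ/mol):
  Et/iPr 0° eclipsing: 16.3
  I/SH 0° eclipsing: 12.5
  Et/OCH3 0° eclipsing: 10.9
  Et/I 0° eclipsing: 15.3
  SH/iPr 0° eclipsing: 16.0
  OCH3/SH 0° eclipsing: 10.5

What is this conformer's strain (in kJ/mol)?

39.4 kJ/mol

This conformer (eclipsed): iPr(0°)/SH(0°) eclipsed 16.0; I(120°)/SH(120°) eclipsed 12.5; OCH3(240°)/Et(240°) eclipsed 10.9 → 39.4 kJ/mol.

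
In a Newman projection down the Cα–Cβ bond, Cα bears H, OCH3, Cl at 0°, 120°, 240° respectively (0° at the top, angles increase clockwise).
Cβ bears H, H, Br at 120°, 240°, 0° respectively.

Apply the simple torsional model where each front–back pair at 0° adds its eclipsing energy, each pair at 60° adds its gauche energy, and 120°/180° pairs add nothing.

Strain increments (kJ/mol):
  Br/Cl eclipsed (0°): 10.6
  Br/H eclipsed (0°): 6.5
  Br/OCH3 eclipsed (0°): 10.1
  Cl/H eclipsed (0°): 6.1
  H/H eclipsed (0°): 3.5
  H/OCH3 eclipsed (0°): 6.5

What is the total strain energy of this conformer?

19.1 kJ/mol

This conformer (eclipsed): H(0°)/Br(0°) eclipsed 6.5; OCH3(120°)/H(120°) eclipsed 6.5; Cl(240°)/H(240°) eclipsed 6.1 → 19.1 kJ/mol.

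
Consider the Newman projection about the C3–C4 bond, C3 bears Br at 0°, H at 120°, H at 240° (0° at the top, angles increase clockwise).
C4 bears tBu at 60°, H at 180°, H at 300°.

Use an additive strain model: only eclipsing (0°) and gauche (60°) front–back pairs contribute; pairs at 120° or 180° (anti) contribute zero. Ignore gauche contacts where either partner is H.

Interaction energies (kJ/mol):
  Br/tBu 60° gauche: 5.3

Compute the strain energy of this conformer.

5.3 kJ/mol

This conformer (staggered): Br–tBu gauche; 5.3 = 5.3 kJ/mol.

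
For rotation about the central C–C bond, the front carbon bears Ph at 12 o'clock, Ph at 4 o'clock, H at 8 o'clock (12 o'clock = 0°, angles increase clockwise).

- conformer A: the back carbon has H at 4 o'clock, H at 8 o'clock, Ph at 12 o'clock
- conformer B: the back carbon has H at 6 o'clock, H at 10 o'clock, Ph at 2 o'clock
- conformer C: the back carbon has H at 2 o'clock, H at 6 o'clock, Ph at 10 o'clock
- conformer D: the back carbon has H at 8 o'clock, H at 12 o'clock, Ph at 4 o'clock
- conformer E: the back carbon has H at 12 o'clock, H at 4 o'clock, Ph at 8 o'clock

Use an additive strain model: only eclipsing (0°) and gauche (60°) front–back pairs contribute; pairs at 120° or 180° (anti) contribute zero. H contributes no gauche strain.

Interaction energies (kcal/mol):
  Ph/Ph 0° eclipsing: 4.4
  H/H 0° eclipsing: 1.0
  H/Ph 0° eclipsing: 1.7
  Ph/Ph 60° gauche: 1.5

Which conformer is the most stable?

A (eclipsed): Ph(0°)/Ph(0°) eclipsed 4.4; Ph(120°)/H(120°) eclipsed 1.7; H(240°)/H(240°) eclipsed 1.0 → 7.1 kcal/mol.
B (staggered): Ph(0°)/Ph(60°) gauche 1.5; Ph(120°)/Ph(60°) gauche 1.5 → 3.0 kcal/mol.
C (staggered): Ph(0°)/Ph(300°) gauche 1.5 → 1.5 kcal/mol.
D (eclipsed): Ph(0°)/H(0°) eclipsed 1.7; Ph(120°)/Ph(120°) eclipsed 4.4; H(240°)/H(240°) eclipsed 1.0 → 7.1 kcal/mol.
E (eclipsed): Ph(0°)/H(0°) eclipsed 1.7; Ph(120°)/H(120°) eclipsed 1.7; H(240°)/Ph(240°) eclipsed 1.7 → 5.1 kcal/mol.
C has the lowest total (1.5 kcal/mol).

C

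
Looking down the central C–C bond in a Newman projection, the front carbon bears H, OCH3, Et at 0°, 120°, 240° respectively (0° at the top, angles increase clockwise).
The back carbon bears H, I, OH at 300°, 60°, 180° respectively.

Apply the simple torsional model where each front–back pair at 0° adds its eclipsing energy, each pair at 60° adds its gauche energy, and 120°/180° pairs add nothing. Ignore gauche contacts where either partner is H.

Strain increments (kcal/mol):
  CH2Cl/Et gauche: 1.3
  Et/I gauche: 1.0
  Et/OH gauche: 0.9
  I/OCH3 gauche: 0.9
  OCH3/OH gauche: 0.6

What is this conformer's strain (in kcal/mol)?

This conformer (staggered): OCH3–I gauche, OCH3–OH gauche, Et–OH gauche; 0.9 + 0.6 + 0.9 = 2.4 kcal/mol.

2.4 kcal/mol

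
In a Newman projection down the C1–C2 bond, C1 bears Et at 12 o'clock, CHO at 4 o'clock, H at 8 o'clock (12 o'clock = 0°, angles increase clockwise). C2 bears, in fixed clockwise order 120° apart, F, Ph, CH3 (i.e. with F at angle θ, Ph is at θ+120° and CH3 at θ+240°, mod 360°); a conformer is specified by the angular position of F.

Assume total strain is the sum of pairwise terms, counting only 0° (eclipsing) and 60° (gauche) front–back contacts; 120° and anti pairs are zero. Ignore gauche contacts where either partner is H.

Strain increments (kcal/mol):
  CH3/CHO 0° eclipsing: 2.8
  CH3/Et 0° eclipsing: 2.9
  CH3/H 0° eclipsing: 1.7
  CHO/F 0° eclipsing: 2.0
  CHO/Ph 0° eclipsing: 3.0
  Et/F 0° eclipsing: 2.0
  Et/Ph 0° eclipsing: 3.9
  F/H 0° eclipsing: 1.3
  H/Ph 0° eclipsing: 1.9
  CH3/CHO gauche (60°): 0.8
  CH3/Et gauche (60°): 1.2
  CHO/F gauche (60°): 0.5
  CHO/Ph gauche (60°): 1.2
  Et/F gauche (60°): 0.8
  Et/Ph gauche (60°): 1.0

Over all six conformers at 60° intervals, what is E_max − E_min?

4.5 kcal/mol

F at 0° (eclipsed): Et(0°)/F(0°) eclipsed 2.0; CHO(120°)/Ph(120°) eclipsed 3.0; H(240°)/CH3(240°) eclipsed 1.7 → 6.7 kcal/mol.
F at 60° (staggered): Et(0°)/F(60°) gauche 0.8; Et(0°)/CH3(300°) gauche 1.2; CHO(120°)/F(60°) gauche 0.5; CHO(120°)/Ph(180°) gauche 1.2 → 3.7 kcal/mol.
F at 120° (eclipsed): Et(0°)/CH3(0°) eclipsed 2.9; CHO(120°)/F(120°) eclipsed 2.0; H(240°)/Ph(240°) eclipsed 1.9 → 6.8 kcal/mol.
F at 180° (staggered): Et(0°)/Ph(300°) gauche 1.0; Et(0°)/CH3(60°) gauche 1.2; CHO(120°)/F(180°) gauche 0.5; CHO(120°)/CH3(60°) gauche 0.8 → 3.5 kcal/mol.
F at 240° (eclipsed): Et(0°)/Ph(0°) eclipsed 3.9; CHO(120°)/CH3(120°) eclipsed 2.8; H(240°)/F(240°) eclipsed 1.3 → 8.0 kcal/mol.
F at 300° (staggered): Et(0°)/F(300°) gauche 0.8; Et(0°)/Ph(60°) gauche 1.0; CHO(120°)/Ph(60°) gauche 1.2; CHO(120°)/CH3(180°) gauche 0.8 → 3.8 kcal/mol.
Max at 240° (8.0 kcal/mol), min at 180° (3.5 kcal/mol); barrier = 4.5 kcal/mol.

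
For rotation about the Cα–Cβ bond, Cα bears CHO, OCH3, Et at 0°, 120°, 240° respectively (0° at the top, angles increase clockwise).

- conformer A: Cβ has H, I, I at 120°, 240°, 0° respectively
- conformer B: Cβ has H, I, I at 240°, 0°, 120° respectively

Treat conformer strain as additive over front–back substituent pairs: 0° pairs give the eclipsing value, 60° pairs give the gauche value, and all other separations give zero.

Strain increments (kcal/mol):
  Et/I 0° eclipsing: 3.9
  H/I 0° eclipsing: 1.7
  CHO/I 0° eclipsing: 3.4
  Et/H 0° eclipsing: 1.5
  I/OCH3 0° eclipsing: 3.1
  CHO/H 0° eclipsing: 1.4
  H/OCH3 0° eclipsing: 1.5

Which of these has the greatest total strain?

A (eclipsed): CHO(0°)/I(0°) eclipsed 3.4; OCH3(120°)/H(120°) eclipsed 1.5; Et(240°)/I(240°) eclipsed 3.9 → 8.8 kcal/mol.
B (eclipsed): CHO(0°)/I(0°) eclipsed 3.4; OCH3(120°)/I(120°) eclipsed 3.1; Et(240°)/H(240°) eclipsed 1.5 → 8.0 kcal/mol.
A has the highest total (8.8 kcal/mol).

A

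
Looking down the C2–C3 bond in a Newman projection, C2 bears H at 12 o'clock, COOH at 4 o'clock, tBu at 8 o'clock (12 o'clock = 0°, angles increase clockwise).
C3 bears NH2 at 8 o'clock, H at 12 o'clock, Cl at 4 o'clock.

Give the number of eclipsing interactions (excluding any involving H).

Non-H eclipsing pairs: COOH(120°)/Cl(120°); tBu(240°)/NH2(240°) — 2 interactions.

2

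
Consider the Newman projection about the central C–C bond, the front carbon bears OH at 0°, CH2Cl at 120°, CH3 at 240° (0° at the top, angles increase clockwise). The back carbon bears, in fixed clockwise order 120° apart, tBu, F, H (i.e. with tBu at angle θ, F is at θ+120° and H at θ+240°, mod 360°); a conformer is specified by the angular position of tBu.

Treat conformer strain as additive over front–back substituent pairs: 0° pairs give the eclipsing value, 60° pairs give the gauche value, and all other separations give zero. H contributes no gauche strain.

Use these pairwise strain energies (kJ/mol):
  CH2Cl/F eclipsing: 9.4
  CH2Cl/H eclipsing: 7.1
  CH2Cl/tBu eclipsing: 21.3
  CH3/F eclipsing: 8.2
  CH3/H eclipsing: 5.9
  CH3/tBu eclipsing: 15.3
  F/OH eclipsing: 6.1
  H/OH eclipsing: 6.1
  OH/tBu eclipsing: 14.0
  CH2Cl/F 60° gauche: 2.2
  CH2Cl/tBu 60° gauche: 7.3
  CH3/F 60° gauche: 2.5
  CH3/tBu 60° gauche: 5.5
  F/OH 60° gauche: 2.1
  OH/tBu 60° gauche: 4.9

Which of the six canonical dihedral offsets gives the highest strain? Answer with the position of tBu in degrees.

120°

tBu at 0° is eclipsed. OH at 0° is eclipsed with tBu at 0° (14.0); CH2Cl at 120° is eclipsed with F at 120° (9.4); CH3 at 240° is eclipsed with H at 240° (5.9). Total 29.3 kJ/mol.
tBu at 60° is staggered. OH at 0° is gauche with tBu at 60° (4.9); CH2Cl at 120° is gauche with tBu at 60° (7.3); CH2Cl at 120° is gauche with F at 180° (2.2); CH3 at 240° is gauche with F at 180° (2.5). Total 16.9 kJ/mol.
tBu at 120° is eclipsed. OH at 0° is eclipsed with H at 0° (6.1); CH2Cl at 120° is eclipsed with tBu at 120° (21.3); CH3 at 240° is eclipsed with F at 240° (8.2). Total 35.6 kJ/mol.
tBu at 180° is staggered. OH at 0° is gauche with F at 300° (2.1); CH2Cl at 120° is gauche with tBu at 180° (7.3); CH3 at 240° is gauche with tBu at 180° (5.5); CH3 at 240° is gauche with F at 300° (2.5). Total 17.4 kJ/mol.
tBu at 240° is eclipsed. OH at 0° is eclipsed with F at 0° (6.1); CH2Cl at 120° is eclipsed with H at 120° (7.1); CH3 at 240° is eclipsed with tBu at 240° (15.3). Total 28.5 kJ/mol.
tBu at 300° is staggered. OH at 0° is gauche with tBu at 300° (4.9); OH at 0° is gauche with F at 60° (2.1); CH2Cl at 120° is gauche with F at 60° (2.2); CH3 at 240° is gauche with tBu at 300° (5.5). Total 14.7 kJ/mol.
The maximum (35.6 kJ/mol) occurs with tBu at 120°.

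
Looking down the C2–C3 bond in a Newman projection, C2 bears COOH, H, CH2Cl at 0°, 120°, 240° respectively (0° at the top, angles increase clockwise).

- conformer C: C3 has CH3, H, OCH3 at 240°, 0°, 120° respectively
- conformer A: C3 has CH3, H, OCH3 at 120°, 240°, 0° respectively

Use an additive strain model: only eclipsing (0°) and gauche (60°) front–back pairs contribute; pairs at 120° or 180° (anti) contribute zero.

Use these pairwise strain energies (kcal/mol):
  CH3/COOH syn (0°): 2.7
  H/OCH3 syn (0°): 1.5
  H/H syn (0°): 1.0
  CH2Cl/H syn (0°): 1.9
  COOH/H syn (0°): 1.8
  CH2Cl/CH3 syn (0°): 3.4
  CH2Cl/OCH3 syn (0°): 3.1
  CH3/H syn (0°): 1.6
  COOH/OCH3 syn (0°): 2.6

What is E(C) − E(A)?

C (eclipsed): COOH(0°)/H(0°) eclipsed 1.8; H(120°)/OCH3(120°) eclipsed 1.5; CH2Cl(240°)/CH3(240°) eclipsed 3.4 → 6.7 kcal/mol.
A (eclipsed): COOH(0°)/OCH3(0°) eclipsed 2.6; H(120°)/CH3(120°) eclipsed 1.6; CH2Cl(240°)/H(240°) eclipsed 1.9 → 6.1 kcal/mol.
E(C) − E(A) = 6.7 − 6.1 = +0.6 kcal/mol.

+0.6 kcal/mol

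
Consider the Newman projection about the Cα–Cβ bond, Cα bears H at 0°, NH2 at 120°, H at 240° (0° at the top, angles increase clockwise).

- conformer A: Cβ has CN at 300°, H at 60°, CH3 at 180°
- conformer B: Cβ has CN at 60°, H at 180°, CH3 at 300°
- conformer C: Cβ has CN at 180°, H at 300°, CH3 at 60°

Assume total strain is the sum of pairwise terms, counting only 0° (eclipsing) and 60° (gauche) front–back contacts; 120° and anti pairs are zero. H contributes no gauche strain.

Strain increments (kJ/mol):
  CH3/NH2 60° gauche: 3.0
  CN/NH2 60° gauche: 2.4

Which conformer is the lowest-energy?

A (staggered): NH2–CH3 gauche; 3.0 = 3.0 kJ/mol.
B (staggered): NH2–CN gauche; 2.4 = 2.4 kJ/mol.
C (staggered): NH2–CN gauche, NH2–CH3 gauche; 2.4 + 3.0 = 5.4 kJ/mol.
B has the lowest total (2.4 kJ/mol).

B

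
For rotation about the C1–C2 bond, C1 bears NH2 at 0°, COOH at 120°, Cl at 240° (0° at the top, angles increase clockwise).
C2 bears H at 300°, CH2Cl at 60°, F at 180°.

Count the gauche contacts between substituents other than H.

4

Non-H gauche pairs: NH2(0°)/CH2Cl(60°); COOH(120°)/CH2Cl(60°); COOH(120°)/F(180°); Cl(240°)/F(180°) — 4 interactions.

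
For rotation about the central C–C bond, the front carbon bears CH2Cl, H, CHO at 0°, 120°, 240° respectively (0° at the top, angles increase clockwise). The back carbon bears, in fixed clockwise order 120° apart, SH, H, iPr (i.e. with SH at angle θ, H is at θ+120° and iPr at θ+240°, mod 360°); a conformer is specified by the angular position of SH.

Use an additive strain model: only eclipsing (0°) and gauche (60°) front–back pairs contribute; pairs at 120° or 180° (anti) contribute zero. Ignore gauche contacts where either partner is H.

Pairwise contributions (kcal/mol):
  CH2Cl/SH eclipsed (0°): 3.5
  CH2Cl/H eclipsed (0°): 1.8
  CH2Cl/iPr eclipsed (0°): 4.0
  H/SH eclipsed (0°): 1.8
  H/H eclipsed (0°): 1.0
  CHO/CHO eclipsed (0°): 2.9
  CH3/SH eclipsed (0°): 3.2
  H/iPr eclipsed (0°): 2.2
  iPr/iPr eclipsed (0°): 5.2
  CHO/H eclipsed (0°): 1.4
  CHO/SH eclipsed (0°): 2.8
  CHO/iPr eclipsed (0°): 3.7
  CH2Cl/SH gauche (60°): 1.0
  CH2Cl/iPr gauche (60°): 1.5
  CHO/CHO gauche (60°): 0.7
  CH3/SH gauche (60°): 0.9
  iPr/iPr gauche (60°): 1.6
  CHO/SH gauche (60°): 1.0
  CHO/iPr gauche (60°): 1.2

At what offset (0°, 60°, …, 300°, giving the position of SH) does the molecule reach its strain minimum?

180°

SH at 0° (eclipsed): CH2Cl(0°)/SH(0°) eclipsed 3.5; H(120°)/H(120°) eclipsed 1.0; CHO(240°)/iPr(240°) eclipsed 3.7 → 8.2 kcal/mol.
SH at 60° (staggered): CH2Cl(0°)/SH(60°) gauche 1.0; CH2Cl(0°)/iPr(300°) gauche 1.5; CHO(240°)/iPr(300°) gauche 1.2 → 3.7 kcal/mol.
SH at 120° (eclipsed): CH2Cl(0°)/iPr(0°) eclipsed 4.0; H(120°)/SH(120°) eclipsed 1.8; CHO(240°)/H(240°) eclipsed 1.4 → 7.2 kcal/mol.
SH at 180° (staggered): CH2Cl(0°)/iPr(60°) gauche 1.5; CHO(240°)/SH(180°) gauche 1.0 → 2.5 kcal/mol.
SH at 240° (eclipsed): CH2Cl(0°)/H(0°) eclipsed 1.8; H(120°)/iPr(120°) eclipsed 2.2; CHO(240°)/SH(240°) eclipsed 2.8 → 6.8 kcal/mol.
SH at 300° (staggered): CH2Cl(0°)/SH(300°) gauche 1.0; CHO(240°)/SH(300°) gauche 1.0; CHO(240°)/iPr(180°) gauche 1.2 → 3.2 kcal/mol.
The minimum (2.5 kcal/mol) occurs with SH at 180°.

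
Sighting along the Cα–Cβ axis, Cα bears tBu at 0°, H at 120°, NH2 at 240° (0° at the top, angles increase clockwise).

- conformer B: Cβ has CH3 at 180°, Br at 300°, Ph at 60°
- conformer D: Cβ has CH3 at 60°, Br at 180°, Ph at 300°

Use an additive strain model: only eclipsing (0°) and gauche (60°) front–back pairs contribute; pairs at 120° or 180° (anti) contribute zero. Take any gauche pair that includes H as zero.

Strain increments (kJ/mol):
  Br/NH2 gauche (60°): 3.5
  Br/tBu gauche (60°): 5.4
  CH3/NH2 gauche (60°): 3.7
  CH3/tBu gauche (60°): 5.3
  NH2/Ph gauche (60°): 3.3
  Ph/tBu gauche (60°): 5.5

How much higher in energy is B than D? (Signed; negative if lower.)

B is staggered. tBu at 0° is gauche with Br at 300° (5.4); tBu at 0° is gauche with Ph at 60° (5.5); NH2 at 240° is gauche with CH3 at 180° (3.7); NH2 at 240° is gauche with Br at 300° (3.5). Total 18.1 kJ/mol.
D is staggered. tBu at 0° is gauche with CH3 at 60° (5.3); tBu at 0° is gauche with Ph at 300° (5.5); NH2 at 240° is gauche with Br at 180° (3.5); NH2 at 240° is gauche with Ph at 300° (3.3). Total 17.6 kJ/mol.
E(B) − E(D) = 18.1 − 17.6 = +0.5 kJ/mol.

+0.5 kJ/mol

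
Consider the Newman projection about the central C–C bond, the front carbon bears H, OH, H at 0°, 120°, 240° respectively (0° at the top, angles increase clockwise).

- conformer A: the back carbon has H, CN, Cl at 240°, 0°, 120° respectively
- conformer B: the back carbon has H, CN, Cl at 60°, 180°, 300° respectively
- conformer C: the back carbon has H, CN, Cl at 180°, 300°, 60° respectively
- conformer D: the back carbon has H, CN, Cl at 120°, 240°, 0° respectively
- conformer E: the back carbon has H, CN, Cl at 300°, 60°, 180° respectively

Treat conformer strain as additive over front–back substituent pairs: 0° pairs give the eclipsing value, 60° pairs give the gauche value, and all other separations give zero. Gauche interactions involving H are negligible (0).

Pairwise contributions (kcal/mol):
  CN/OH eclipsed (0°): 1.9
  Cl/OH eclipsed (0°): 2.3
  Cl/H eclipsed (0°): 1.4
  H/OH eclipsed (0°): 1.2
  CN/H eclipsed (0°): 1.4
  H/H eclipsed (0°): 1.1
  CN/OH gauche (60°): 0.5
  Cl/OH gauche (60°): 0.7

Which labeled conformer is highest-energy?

A

A (eclipsed): H–CN eclipsed, OH–Cl eclipsed, H–H eclipsed; 1.4 + 2.3 + 1.1 = 4.8 kcal/mol.
B (staggered): OH–CN gauche; 0.5 = 0.5 kcal/mol.
C (staggered): OH–Cl gauche; 0.7 = 0.7 kcal/mol.
D (eclipsed): H–Cl eclipsed, OH–H eclipsed, H–CN eclipsed; 1.4 + 1.2 + 1.4 = 4.0 kcal/mol.
E (staggered): OH–CN gauche, OH–Cl gauche; 0.5 + 0.7 = 1.2 kcal/mol.
A has the highest total (4.8 kcal/mol).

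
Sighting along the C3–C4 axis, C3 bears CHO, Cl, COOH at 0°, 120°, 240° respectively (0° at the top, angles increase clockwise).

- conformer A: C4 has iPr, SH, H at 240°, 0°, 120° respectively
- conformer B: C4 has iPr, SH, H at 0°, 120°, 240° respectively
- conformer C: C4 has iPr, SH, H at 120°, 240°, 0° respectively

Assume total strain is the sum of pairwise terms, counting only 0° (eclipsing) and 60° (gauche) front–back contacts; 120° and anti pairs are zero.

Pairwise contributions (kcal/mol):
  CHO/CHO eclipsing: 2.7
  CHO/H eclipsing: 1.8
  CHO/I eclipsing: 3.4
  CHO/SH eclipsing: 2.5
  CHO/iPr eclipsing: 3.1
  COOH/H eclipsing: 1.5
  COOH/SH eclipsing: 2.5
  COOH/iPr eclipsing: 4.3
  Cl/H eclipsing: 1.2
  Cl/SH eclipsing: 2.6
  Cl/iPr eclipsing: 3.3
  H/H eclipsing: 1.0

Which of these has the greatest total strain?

A (eclipsed): CHO(0°)/SH(0°) eclipsed 2.5; Cl(120°)/H(120°) eclipsed 1.2; COOH(240°)/iPr(240°) eclipsed 4.3 → 8.0 kcal/mol.
B (eclipsed): CHO(0°)/iPr(0°) eclipsed 3.1; Cl(120°)/SH(120°) eclipsed 2.6; COOH(240°)/H(240°) eclipsed 1.5 → 7.2 kcal/mol.
C (eclipsed): CHO(0°)/H(0°) eclipsed 1.8; Cl(120°)/iPr(120°) eclipsed 3.3; COOH(240°)/SH(240°) eclipsed 2.5 → 7.6 kcal/mol.
A has the highest total (8.0 kcal/mol).

A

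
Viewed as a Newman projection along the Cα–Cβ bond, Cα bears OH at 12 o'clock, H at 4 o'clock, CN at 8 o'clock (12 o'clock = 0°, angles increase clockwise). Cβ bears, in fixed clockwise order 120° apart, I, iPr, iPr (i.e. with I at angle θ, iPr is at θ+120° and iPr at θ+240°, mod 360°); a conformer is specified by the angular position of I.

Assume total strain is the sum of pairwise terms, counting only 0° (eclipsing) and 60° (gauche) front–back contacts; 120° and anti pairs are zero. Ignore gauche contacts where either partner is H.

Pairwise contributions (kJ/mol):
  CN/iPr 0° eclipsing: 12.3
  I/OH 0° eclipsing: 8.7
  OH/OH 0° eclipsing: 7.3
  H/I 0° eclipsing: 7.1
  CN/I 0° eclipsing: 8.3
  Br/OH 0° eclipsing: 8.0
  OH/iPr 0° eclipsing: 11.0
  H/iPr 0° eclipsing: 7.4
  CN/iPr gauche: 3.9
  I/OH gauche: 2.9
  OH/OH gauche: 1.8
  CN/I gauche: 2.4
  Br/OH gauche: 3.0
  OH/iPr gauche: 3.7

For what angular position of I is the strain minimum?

300°

I at 0° (eclipsed): OH(0°)/I(0°) eclipsed 8.7; H(120°)/iPr(120°) eclipsed 7.4; CN(240°)/iPr(240°) eclipsed 12.3 → 28.4 kJ/mol.
I at 60° (staggered): OH(0°)/I(60°) gauche 2.9; OH(0°)/iPr(300°) gauche 3.7; CN(240°)/iPr(180°) gauche 3.9; CN(240°)/iPr(300°) gauche 3.9 → 14.4 kJ/mol.
I at 120° (eclipsed): OH(0°)/iPr(0°) eclipsed 11.0; H(120°)/I(120°) eclipsed 7.1; CN(240°)/iPr(240°) eclipsed 12.3 → 30.4 kJ/mol.
I at 180° (staggered): OH(0°)/iPr(300°) gauche 3.7; OH(0°)/iPr(60°) gauche 3.7; CN(240°)/I(180°) gauche 2.4; CN(240°)/iPr(300°) gauche 3.9 → 13.7 kJ/mol.
I at 240° (eclipsed): OH(0°)/iPr(0°) eclipsed 11.0; H(120°)/iPr(120°) eclipsed 7.4; CN(240°)/I(240°) eclipsed 8.3 → 26.7 kJ/mol.
I at 300° (staggered): OH(0°)/I(300°) gauche 2.9; OH(0°)/iPr(60°) gauche 3.7; CN(240°)/I(300°) gauche 2.4; CN(240°)/iPr(180°) gauche 3.9 → 12.9 kJ/mol.
The minimum (12.9 kJ/mol) occurs with I at 300°.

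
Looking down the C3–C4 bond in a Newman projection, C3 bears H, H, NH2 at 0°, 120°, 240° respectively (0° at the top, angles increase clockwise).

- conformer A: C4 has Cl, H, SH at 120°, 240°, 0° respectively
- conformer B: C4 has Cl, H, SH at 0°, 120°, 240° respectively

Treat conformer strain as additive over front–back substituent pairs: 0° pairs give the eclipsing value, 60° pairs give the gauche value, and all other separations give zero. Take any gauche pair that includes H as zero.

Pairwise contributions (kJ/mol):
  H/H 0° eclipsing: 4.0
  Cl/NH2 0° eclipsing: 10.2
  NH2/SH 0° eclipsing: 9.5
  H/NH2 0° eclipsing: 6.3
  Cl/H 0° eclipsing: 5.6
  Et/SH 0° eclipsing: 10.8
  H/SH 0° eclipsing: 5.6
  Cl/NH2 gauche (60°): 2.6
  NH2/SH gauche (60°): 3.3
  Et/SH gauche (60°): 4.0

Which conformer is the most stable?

A

A (eclipsed): H(0°)/SH(0°) eclipsed 5.6; H(120°)/Cl(120°) eclipsed 5.6; NH2(240°)/H(240°) eclipsed 6.3 → 17.5 kJ/mol.
B (eclipsed): H(0°)/Cl(0°) eclipsed 5.6; H(120°)/H(120°) eclipsed 4.0; NH2(240°)/SH(240°) eclipsed 9.5 → 19.1 kJ/mol.
A has the lowest total (17.5 kJ/mol).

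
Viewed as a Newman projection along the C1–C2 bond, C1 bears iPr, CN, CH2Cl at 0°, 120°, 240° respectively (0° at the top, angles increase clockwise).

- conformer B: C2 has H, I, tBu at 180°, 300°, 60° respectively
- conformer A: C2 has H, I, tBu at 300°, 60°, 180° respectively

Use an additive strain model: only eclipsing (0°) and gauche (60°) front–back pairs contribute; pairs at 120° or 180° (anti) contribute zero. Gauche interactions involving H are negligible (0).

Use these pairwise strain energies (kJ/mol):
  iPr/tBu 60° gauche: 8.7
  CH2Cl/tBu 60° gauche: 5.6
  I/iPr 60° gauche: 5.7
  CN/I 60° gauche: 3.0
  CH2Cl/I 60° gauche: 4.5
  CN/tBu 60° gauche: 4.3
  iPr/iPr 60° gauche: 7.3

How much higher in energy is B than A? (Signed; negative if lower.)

+4.6 kJ/mol

B (staggered): iPr–I gauche, iPr–tBu gauche, CN–tBu gauche, CH2Cl–I gauche; 5.7 + 8.7 + 4.3 + 4.5 = 23.2 kJ/mol.
A (staggered): iPr–I gauche, CN–I gauche, CN–tBu gauche, CH2Cl–tBu gauche; 5.7 + 3.0 + 4.3 + 5.6 = 18.6 kJ/mol.
E(B) − E(A) = 23.2 − 18.6 = +4.6 kJ/mol.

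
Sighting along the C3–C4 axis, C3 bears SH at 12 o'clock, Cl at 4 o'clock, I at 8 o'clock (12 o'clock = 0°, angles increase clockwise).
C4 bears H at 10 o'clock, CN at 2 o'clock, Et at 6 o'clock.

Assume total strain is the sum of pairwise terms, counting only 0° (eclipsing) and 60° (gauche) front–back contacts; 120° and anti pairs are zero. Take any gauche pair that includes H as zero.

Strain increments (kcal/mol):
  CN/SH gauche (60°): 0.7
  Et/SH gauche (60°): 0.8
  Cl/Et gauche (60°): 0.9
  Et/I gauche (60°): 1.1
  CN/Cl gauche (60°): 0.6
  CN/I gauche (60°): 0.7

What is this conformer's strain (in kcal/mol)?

3.3 kcal/mol

This conformer (staggered): SH(0°)/CN(60°) gauche 0.7; Cl(120°)/CN(60°) gauche 0.6; Cl(120°)/Et(180°) gauche 0.9; I(240°)/Et(180°) gauche 1.1 → 3.3 kcal/mol.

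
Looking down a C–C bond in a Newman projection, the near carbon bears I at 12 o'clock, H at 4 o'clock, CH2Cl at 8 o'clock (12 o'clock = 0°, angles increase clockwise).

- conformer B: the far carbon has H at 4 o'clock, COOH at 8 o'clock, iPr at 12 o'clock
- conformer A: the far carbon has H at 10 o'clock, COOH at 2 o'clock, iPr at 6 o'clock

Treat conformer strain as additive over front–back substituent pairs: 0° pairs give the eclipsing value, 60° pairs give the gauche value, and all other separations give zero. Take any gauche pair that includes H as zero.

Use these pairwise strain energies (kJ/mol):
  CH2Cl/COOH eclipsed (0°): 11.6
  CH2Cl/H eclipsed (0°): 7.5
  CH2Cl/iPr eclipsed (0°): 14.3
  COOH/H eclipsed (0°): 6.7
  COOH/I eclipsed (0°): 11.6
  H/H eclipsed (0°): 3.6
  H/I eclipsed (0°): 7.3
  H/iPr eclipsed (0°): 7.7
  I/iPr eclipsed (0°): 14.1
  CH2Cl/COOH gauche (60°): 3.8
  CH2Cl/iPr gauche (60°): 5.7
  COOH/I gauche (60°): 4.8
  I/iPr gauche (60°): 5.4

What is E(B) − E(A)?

B (eclipsed): I–iPr eclipsed, H–H eclipsed, CH2Cl–COOH eclipsed; 14.1 + 3.6 + 11.6 = 29.3 kJ/mol.
A (staggered): I–COOH gauche, CH2Cl–iPr gauche; 4.8 + 5.7 = 10.5 kJ/mol.
E(B) − E(A) = 29.3 − 10.5 = +18.8 kJ/mol.

+18.8 kJ/mol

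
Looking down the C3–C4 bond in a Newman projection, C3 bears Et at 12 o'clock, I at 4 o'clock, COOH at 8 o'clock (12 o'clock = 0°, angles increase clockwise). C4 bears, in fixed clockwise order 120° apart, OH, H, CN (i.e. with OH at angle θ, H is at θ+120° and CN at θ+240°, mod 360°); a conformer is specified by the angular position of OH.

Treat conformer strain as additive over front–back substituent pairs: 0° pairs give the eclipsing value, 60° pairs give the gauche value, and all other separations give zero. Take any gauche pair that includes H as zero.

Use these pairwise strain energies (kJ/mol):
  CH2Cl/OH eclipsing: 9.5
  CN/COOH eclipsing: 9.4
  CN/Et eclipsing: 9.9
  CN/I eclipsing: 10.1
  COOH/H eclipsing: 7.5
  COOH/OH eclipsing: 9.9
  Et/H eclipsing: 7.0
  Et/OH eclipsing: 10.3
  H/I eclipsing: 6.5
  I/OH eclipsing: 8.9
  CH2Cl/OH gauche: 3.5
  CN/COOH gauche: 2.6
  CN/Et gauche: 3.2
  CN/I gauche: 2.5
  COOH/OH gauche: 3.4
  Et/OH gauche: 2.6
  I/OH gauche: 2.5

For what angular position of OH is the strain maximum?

240°

OH at 0° (eclipsed): Et(0°)/OH(0°) eclipsed 10.3; I(120°)/H(120°) eclipsed 6.5; COOH(240°)/CN(240°) eclipsed 9.4 → 26.2 kJ/mol.
OH at 60° (staggered): Et(0°)/OH(60°) gauche 2.6; Et(0°)/CN(300°) gauche 3.2; I(120°)/OH(60°) gauche 2.5; COOH(240°)/CN(300°) gauche 2.6 → 10.9 kJ/mol.
OH at 120° (eclipsed): Et(0°)/CN(0°) eclipsed 9.9; I(120°)/OH(120°) eclipsed 8.9; COOH(240°)/H(240°) eclipsed 7.5 → 26.3 kJ/mol.
OH at 180° (staggered): Et(0°)/CN(60°) gauche 3.2; I(120°)/OH(180°) gauche 2.5; I(120°)/CN(60°) gauche 2.5; COOH(240°)/OH(180°) gauche 3.4 → 11.6 kJ/mol.
OH at 240° (eclipsed): Et(0°)/H(0°) eclipsed 7.0; I(120°)/CN(120°) eclipsed 10.1; COOH(240°)/OH(240°) eclipsed 9.9 → 27.0 kJ/mol.
OH at 300° (staggered): Et(0°)/OH(300°) gauche 2.6; I(120°)/CN(180°) gauche 2.5; COOH(240°)/OH(300°) gauche 3.4; COOH(240°)/CN(180°) gauche 2.6 → 11.1 kJ/mol.
The maximum (27.0 kJ/mol) occurs with OH at 240°.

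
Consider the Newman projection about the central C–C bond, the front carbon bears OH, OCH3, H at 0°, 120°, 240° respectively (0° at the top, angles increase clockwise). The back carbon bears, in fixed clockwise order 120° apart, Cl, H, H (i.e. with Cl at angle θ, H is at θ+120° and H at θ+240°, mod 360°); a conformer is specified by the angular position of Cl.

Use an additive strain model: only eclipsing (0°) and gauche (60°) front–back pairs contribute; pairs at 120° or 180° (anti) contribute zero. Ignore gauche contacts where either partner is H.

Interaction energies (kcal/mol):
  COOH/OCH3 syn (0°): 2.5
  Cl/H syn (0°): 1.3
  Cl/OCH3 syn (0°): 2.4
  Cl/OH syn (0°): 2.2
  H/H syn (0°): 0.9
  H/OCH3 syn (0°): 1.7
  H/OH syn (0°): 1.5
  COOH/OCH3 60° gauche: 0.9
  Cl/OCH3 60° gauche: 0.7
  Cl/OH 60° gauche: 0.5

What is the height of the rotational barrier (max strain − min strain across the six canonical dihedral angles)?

4.3 kcal/mol

Cl at 0° is eclipsed. OH at 0° is eclipsed with Cl at 0° (2.2); OCH3 at 120° is eclipsed with H at 120° (1.7); H at 240° is eclipsed with H at 240° (0.9). Total 4.8 kcal/mol.
Cl at 60° is staggered. OH at 0° is gauche with Cl at 60° (0.5); OCH3 at 120° is gauche with Cl at 60° (0.7). Total 1.2 kcal/mol.
Cl at 120° is eclipsed. OH at 0° is eclipsed with H at 0° (1.5); OCH3 at 120° is eclipsed with Cl at 120° (2.4); H at 240° is eclipsed with H at 240° (0.9). Total 4.8 kcal/mol.
Cl at 180° is staggered. OCH3 at 120° is gauche with Cl at 180° (0.7). Total 0.7 kcal/mol.
Cl at 240° is eclipsed. OH at 0° is eclipsed with H at 0° (1.5); OCH3 at 120° is eclipsed with H at 120° (1.7); H at 240° is eclipsed with Cl at 240° (1.3). Total 4.5 kcal/mol.
Cl at 300° is staggered. OH at 0° is gauche with Cl at 300° (0.5). Total 0.5 kcal/mol.
Max at 0° (4.8 kcal/mol), min at 300° (0.5 kcal/mol); barrier = 4.3 kcal/mol.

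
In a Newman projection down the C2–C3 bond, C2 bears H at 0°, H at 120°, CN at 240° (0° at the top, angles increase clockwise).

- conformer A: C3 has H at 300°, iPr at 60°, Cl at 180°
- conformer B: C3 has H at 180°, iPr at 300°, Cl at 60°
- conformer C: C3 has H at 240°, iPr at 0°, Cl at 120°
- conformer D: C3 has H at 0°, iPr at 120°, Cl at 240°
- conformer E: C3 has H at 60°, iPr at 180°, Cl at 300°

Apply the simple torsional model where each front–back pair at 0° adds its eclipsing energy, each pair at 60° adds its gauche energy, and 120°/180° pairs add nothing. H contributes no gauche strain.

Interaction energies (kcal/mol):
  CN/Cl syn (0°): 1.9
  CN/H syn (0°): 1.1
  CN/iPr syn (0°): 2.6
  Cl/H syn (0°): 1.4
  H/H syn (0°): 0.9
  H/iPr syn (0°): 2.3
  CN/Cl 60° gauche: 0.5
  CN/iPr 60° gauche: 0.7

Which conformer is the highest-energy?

D

A (staggered): CN(240°)/Cl(180°) gauche 0.5 → 0.5 kcal/mol.
B (staggered): CN(240°)/iPr(300°) gauche 0.7 → 0.7 kcal/mol.
C (eclipsed): H(0°)/iPr(0°) eclipsed 2.3; H(120°)/Cl(120°) eclipsed 1.4; CN(240°)/H(240°) eclipsed 1.1 → 4.8 kcal/mol.
D (eclipsed): H(0°)/H(0°) eclipsed 0.9; H(120°)/iPr(120°) eclipsed 2.3; CN(240°)/Cl(240°) eclipsed 1.9 → 5.1 kcal/mol.
E (staggered): CN(240°)/iPr(180°) gauche 0.7; CN(240°)/Cl(300°) gauche 0.5 → 1.2 kcal/mol.
D has the highest total (5.1 kcal/mol).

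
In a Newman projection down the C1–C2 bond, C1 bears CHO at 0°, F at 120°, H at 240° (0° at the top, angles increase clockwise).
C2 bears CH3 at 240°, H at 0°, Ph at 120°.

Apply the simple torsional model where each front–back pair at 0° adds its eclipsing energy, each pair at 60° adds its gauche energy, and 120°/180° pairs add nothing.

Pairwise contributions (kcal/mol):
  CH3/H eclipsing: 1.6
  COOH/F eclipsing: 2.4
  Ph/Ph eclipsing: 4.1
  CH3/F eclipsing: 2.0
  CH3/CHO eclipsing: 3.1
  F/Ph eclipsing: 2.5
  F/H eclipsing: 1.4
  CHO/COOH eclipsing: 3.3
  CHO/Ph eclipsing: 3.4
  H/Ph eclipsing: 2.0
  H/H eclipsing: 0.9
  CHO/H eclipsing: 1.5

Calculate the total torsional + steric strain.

This conformer (eclipsed): CHO(0°)/H(0°) eclipsed 1.5; F(120°)/Ph(120°) eclipsed 2.5; H(240°)/CH3(240°) eclipsed 1.6 → 5.6 kcal/mol.

5.6 kcal/mol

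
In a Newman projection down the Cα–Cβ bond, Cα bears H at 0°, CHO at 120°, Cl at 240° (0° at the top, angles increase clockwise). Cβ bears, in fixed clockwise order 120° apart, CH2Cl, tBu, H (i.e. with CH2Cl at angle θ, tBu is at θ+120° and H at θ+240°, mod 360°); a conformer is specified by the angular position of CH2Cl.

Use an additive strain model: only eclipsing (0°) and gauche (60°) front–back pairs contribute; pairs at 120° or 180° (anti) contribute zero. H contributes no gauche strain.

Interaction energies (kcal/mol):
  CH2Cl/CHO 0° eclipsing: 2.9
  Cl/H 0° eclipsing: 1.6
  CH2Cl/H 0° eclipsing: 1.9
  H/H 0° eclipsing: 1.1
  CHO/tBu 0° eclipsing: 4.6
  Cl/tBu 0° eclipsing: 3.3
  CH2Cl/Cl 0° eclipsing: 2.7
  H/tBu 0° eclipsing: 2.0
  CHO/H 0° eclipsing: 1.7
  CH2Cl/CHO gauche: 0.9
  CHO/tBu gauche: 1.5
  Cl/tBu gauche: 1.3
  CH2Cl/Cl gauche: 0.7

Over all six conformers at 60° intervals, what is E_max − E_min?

5.9 kcal/mol

CH2Cl at 0° (eclipsed): H(0°)/CH2Cl(0°) eclipsed 1.9; CHO(120°)/tBu(120°) eclipsed 4.6; Cl(240°)/H(240°) eclipsed 1.6 → 8.1 kcal/mol.
CH2Cl at 60° (staggered): CHO(120°)/CH2Cl(60°) gauche 0.9; CHO(120°)/tBu(180°) gauche 1.5; Cl(240°)/tBu(180°) gauche 1.3 → 3.7 kcal/mol.
CH2Cl at 120° (eclipsed): H(0°)/H(0°) eclipsed 1.1; CHO(120°)/CH2Cl(120°) eclipsed 2.9; Cl(240°)/tBu(240°) eclipsed 3.3 → 7.3 kcal/mol.
CH2Cl at 180° (staggered): CHO(120°)/CH2Cl(180°) gauche 0.9; Cl(240°)/CH2Cl(180°) gauche 0.7; Cl(240°)/tBu(300°) gauche 1.3 → 2.9 kcal/mol.
CH2Cl at 240° (eclipsed): H(0°)/tBu(0°) eclipsed 2.0; CHO(120°)/H(120°) eclipsed 1.7; Cl(240°)/CH2Cl(240°) eclipsed 2.7 → 6.4 kcal/mol.
CH2Cl at 300° (staggered): CHO(120°)/tBu(60°) gauche 1.5; Cl(240°)/CH2Cl(300°) gauche 0.7 → 2.2 kcal/mol.
Max at 0° (8.1 kcal/mol), min at 300° (2.2 kcal/mol); barrier = 5.9 kcal/mol.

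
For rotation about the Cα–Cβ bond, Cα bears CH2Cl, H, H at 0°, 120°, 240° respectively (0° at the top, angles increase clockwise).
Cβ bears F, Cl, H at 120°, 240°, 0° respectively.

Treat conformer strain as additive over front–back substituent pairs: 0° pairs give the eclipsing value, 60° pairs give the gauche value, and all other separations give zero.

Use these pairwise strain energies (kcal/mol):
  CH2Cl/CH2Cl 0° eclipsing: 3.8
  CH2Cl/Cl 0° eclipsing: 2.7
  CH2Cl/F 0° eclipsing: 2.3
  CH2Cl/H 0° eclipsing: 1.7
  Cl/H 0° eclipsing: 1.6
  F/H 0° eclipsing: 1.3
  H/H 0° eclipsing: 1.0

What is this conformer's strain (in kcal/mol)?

4.6 kcal/mol

This conformer (eclipsed): CH2Cl–H eclipsed, H–F eclipsed, H–Cl eclipsed; 1.7 + 1.3 + 1.6 = 4.6 kcal/mol.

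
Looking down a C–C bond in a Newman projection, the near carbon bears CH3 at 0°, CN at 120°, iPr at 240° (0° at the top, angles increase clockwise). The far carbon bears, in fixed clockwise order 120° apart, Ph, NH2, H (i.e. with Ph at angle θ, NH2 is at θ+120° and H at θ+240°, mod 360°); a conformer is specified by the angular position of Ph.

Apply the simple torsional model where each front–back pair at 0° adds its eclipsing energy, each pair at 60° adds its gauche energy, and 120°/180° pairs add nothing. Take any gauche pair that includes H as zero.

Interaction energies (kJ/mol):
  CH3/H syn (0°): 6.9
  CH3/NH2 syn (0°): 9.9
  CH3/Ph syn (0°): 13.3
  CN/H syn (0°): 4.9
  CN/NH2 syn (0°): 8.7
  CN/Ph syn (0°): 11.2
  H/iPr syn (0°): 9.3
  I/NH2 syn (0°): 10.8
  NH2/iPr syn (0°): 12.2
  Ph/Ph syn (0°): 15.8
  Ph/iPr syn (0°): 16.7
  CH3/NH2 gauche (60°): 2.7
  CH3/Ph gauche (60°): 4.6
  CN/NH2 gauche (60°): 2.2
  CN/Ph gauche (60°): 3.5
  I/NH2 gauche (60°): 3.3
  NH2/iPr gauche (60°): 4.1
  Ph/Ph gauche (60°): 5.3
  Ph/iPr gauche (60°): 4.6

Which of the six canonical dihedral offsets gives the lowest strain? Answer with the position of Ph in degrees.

Ph at 0° (eclipsed): CH3–Ph eclipsed, CN–NH2 eclipsed, iPr–H eclipsed; 13.3 + 8.7 + 9.3 = 31.3 kJ/mol.
Ph at 60° (staggered): CH3–Ph gauche, CN–Ph gauche, CN–NH2 gauche, iPr–NH2 gauche; 4.6 + 3.5 + 2.2 + 4.1 = 14.4 kJ/mol.
Ph at 120° (eclipsed): CH3–H eclipsed, CN–Ph eclipsed, iPr–NH2 eclipsed; 6.9 + 11.2 + 12.2 = 30.3 kJ/mol.
Ph at 180° (staggered): CH3–NH2 gauche, CN–Ph gauche, iPr–Ph gauche, iPr–NH2 gauche; 2.7 + 3.5 + 4.6 + 4.1 = 14.9 kJ/mol.
Ph at 240° (eclipsed): CH3–NH2 eclipsed, CN–H eclipsed, iPr–Ph eclipsed; 9.9 + 4.9 + 16.7 = 31.5 kJ/mol.
Ph at 300° (staggered): CH3–Ph gauche, CH3–NH2 gauche, CN–NH2 gauche, iPr–Ph gauche; 4.6 + 2.7 + 2.2 + 4.6 = 14.1 kJ/mol.
The minimum (14.1 kJ/mol) occurs with Ph at 300°.

300°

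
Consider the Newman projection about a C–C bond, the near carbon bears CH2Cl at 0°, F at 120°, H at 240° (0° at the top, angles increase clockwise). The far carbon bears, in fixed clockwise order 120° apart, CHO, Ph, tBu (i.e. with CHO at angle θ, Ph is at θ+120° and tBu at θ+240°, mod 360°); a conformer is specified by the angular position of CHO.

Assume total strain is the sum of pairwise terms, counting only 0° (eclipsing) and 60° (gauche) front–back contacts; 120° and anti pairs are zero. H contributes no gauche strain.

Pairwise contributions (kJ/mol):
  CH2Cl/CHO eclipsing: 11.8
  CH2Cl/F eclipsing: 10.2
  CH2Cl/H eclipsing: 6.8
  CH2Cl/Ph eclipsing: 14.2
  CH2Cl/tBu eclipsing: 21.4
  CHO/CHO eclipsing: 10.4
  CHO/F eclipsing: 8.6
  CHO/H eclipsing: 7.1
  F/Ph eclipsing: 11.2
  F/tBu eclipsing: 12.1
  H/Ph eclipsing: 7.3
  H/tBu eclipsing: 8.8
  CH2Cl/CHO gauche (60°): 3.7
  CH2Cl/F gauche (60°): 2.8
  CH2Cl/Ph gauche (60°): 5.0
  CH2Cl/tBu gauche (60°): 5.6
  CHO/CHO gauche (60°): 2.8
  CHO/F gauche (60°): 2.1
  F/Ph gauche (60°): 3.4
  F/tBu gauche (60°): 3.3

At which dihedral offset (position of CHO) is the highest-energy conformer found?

120°

CHO at 0° (eclipsed): CH2Cl(0°)/CHO(0°) eclipsed 11.8; F(120°)/Ph(120°) eclipsed 11.2; H(240°)/tBu(240°) eclipsed 8.8 → 31.8 kJ/mol.
CHO at 60° (staggered): CH2Cl(0°)/CHO(60°) gauche 3.7; CH2Cl(0°)/tBu(300°) gauche 5.6; F(120°)/CHO(60°) gauche 2.1; F(120°)/Ph(180°) gauche 3.4 → 14.8 kJ/mol.
CHO at 120° (eclipsed): CH2Cl(0°)/tBu(0°) eclipsed 21.4; F(120°)/CHO(120°) eclipsed 8.6; H(240°)/Ph(240°) eclipsed 7.3 → 37.3 kJ/mol.
CHO at 180° (staggered): CH2Cl(0°)/Ph(300°) gauche 5.0; CH2Cl(0°)/tBu(60°) gauche 5.6; F(120°)/CHO(180°) gauche 2.1; F(120°)/tBu(60°) gauche 3.3 → 16.0 kJ/mol.
CHO at 240° (eclipsed): CH2Cl(0°)/Ph(0°) eclipsed 14.2; F(120°)/tBu(120°) eclipsed 12.1; H(240°)/CHO(240°) eclipsed 7.1 → 33.4 kJ/mol.
CHO at 300° (staggered): CH2Cl(0°)/CHO(300°) gauche 3.7; CH2Cl(0°)/Ph(60°) gauche 5.0; F(120°)/Ph(60°) gauche 3.4; F(120°)/tBu(180°) gauche 3.3 → 15.4 kJ/mol.
The maximum (37.3 kJ/mol) occurs with CHO at 120°.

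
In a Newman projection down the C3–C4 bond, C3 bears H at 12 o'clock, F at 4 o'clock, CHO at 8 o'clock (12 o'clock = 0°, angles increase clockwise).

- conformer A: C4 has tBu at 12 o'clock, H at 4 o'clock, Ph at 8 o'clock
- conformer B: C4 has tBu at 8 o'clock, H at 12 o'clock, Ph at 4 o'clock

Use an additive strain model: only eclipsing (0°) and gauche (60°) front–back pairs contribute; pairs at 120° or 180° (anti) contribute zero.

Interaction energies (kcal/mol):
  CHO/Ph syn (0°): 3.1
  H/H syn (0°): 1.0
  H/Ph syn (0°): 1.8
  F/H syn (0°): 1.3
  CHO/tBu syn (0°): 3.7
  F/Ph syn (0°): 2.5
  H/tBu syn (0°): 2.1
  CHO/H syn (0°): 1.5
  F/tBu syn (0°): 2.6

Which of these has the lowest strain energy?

A (eclipsed): H–tBu eclipsed, F–H eclipsed, CHO–Ph eclipsed; 2.1 + 1.3 + 3.1 = 6.5 kcal/mol.
B (eclipsed): H–H eclipsed, F–Ph eclipsed, CHO–tBu eclipsed; 1.0 + 2.5 + 3.7 = 7.2 kcal/mol.
A has the lowest total (6.5 kcal/mol).

A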